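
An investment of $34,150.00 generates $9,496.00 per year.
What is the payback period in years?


Formula: Payback = investment / annual cash flow
Substituting: Payback = $34,150.00 / $9,496.00
Payback = 3.5963 years

3.5963 years


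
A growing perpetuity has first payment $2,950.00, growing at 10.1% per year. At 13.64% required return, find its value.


Formula: PV = C / (r - g)
Spread: r - g = 0.1364 - 0.101 = 0.0354
Substituting: PV = $2,950.00 / 0.0354
PV = $83,333.33

$83,333.33


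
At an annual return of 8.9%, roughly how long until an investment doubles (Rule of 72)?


Formula: Years ≈ 72 / r
Substituting: Years ≈ 72 / 8.9
Years ≈ 8.1

8.1 years


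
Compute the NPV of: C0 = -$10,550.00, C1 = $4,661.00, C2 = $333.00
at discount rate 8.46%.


Formula: NPV = C0 + C1/(1+r) + C2/(1+r)^2
Discount C1: $4,661.00 / (1 + 0.0846) = $4,297.44
Discount C2: $333.00 / (1 + 0.0846)^2 = $283.08
NPV = -$10,550.00 + $4,297.44 + $283.08 = -$5,969.49

-$5,969.49


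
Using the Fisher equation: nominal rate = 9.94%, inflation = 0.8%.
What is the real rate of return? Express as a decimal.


Formula: (1 + r_real) = (1 + r_nom) / (1 + inflation)
Substituting: (1 + r_real) = 1.0994 / 1.008
(1 + r_real) = 1.090675
r_real = 1.090675 - 1 = 0.090675

0.090675


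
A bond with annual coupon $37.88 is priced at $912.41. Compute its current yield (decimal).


Formula: Current yield = annual coupon / price
Substituting: CY = $37.88 / $912.41
CY = 0.041516

0.041516


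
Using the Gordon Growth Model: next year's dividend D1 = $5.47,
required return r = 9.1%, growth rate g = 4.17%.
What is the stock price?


Formula: P = D1 / (r - g)
Spread: r - g = 0.091 - 0.0417 = 0.0493
Substituting: P = $5.47 / 0.0493
P = $110.95

$110.95


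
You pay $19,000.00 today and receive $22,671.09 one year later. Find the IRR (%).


Formula: IRR = C1/C0 - 1
Substituting: IRR = $22,671.09 / $19,000.00 - 1
Ratio: 1.193215 - 1 = 0.193215
IRR = 19.3215%

19.3215%


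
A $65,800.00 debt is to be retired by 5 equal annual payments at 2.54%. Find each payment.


Formula: PMT = PV * r / (1 - (1+r)^(-n))
Denominator: 1 - (1 + 0.0254)^(-5) = 0.117868
Numerator: $65,800.00 * 0.0254 = 1671.32
PMT = 1671.32 / 0.117868 = $14,179.56

$14,179.56


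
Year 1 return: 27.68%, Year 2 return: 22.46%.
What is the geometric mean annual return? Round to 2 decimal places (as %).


Formula: Geometric mean = ((1+r1)*(1+r2))^(1/2) - 1
Product: (1 + 0.2768) * (1 + 0.2246) = 1.2768 * 1.2246 = 1.563569
Square root: 1.563569^0.5 = 1.250428
Geometric mean = 1.250428 - 1 = 0.250428
As percentage: 25.04%

25.04%


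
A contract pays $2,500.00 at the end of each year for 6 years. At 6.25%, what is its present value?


Formula: PV = PMT * (1 - (1+r)^(-n)) / r
Discount factor: (1 + 0.0625)^(-6) = 0.695067
Bracket: 1 - 0.695067 = 0.304933
PV = $2,500.00 * 0.304933 / 0.0625 = $12,197.34

$12,197.34


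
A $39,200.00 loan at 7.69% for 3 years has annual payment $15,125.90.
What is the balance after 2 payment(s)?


Formula: Balance = PV*(1+r)^k - PMT*((1+r)^k - 1)/r
Growth: (1 + 0.0769)^2 = 1.159714
Accumulated factor: ((1+r)^k - 1)/r = 2.0769
Balance = $39,200.00 * 1.159714 - $15,125.90 * 2.0769
Balance = $14,045.79

$14,045.79


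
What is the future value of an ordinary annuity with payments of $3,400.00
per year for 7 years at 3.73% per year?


Formula: FV = PMT * ((1+r)^n - 1) / r
Growth factor: (1 + 0.0373)^7 = 1.292203
Numerator: 1.292203 - 1 = 0.292203
FV = $3,400.00 * 0.292203 / 0.0373 = $26,635.10

$26,635.10


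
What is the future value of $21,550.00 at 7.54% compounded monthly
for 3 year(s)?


Formula: FV = P * (1 + r/m)^(m*t)
Period rate: r/m = 0.0754 / 12 = 0.006283
Total periods: m*t = 12 * 3 = 36
Growth factor: (1 + 0.006283)^36 = 1.252939
FV = $21,550.00 * 1.252939 = $27,000.84

$27,000.84


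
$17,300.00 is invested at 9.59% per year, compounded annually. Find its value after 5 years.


Formula: FV = P * (1 + r)^n
Substituting: FV = $17,300.00 * (1 + 0.0959)^5
Growth factor: (1.0959)^5 = 1.580719
FV = $17,300.00 * 1.580719 = $27,346.44

$27,346.44


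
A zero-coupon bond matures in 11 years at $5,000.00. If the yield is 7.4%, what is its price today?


Formula: Price = FV / (1 + r)^n
Substituting: Price = $5,000.00 / (1 + 0.074)^11
Discount factor: (1.074)^11 = 2.193043
Price = $5,000.00 / 2.193043 = $2,279.94

$2,279.94


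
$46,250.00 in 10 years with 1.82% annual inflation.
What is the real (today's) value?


Formula: Real value = nominal / (1 + inflation)^years
Price level: (1 + 0.0182)^10 = 1.197653
Real value = $46,250.00 / 1.197653 = $38,617.20

$38,617.20


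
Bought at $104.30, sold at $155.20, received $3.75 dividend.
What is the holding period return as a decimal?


Formula: HPR = (P1 - P0 + D) / P0
Gain: $155.20 - $104.30 + $3.75 = $54.65
HPR = $54.65 / $104.30 = 0.524

0.524


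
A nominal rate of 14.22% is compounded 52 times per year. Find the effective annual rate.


Formula: EAR = (1 + r/m)^m - 1
Period rate: r/m = 0.1422 / 52 = 0.002735
Compounding: (1 + 0.002735)^52 = 1.152583
EAR = 1.152583 - 1 = 0.152583

0.152583


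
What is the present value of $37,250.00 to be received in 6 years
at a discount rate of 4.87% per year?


Formula: PV = FV / (1 + r)^n
Substituting: PV = $37,250.00 / (1 + 0.0487)^6
Discount factor: (1.0487)^6 = 1.330171
PV = $37,250.00 / 1.330171 = $28,003.91

$28,003.91


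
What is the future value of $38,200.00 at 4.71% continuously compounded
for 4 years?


Formula: FV = P * e^(r*t)
Exponent: r*t = 0.0471 * 4 = 0.1884
e^(0.1884) = 1.207316
FV = $38,200.00 * 1.207316 = $46,119.48

$46,119.48


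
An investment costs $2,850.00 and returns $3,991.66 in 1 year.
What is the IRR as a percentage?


Formula: IRR = C1/C0 - 1
Substituting: IRR = $3,991.66 / $2,850.00 - 1
Ratio: 1.400582 - 1 = 0.400582
IRR = 40.0582%

40.0582%


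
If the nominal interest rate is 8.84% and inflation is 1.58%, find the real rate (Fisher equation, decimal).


Formula: (1 + r_real) = (1 + r_nom) / (1 + inflation)
Substituting: (1 + r_real) = 1.0884 / 1.0158
(1 + r_real) = 1.071471
r_real = 1.071471 - 1 = 0.071471

0.071471


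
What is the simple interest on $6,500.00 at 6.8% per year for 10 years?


Formula: I = P * r * t
Substituting: I = $6,500.00 * 0.068 * 10
Step: I = $6,500.00 * 0.68
I = $4,420.00

$4,420.00


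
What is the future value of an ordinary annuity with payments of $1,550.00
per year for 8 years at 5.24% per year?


Formula: FV = PMT * ((1+r)^n - 1) / r
Growth factor: (1 + 0.0524)^8 = 1.504689
Numerator: 1.504689 - 1 = 0.504689
FV = $1,550.00 * 0.504689 / 0.0524 = $14,928.77

$14,928.77


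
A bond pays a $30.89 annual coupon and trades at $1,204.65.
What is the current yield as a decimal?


Formula: Current yield = annual coupon / price
Substituting: CY = $30.89 / $1,204.65
CY = 0.025642

0.025642


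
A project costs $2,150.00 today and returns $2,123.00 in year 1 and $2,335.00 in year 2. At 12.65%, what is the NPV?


Formula: NPV = C0 + C1/(1+r) + C2/(1+r)^2
Discount C1: $2,123.00 / (1 + 0.1265) = $1,884.60
Discount C2: $2,335.00 / (1 + 0.1265)^2 = $1,840.03
NPV = -$2,150.00 + $1,884.60 + $1,840.03 = $1,574.63

$1,574.63


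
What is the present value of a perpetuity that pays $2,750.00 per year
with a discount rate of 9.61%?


Formula: PV = C / r
Substituting: PV = $2,750.00 / 0.0961
PV = $28,616.02

$28,616.02


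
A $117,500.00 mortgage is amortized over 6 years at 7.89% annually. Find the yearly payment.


Formula: PMT = PV * r / (1 - (1+r)^(-n))
Denominator: 1 - (1 + 0.0789)^(-6) = 0.365966
Numerator: $117,500.00 * 0.0789 = 9270.75
PMT = 9270.75 / 0.365966 = $25,332.30

$25,332.30


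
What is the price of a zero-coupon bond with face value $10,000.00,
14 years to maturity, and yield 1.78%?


Formula: Price = FV / (1 + r)^n
Substituting: Price = $10,000.00 / (1 + 0.0178)^14
Discount factor: (1.0178)^14 = 1.280189
Price = $10,000.00 / 1.280189 = $7,811.34

$7,811.34


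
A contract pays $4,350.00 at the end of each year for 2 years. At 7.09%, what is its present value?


Formula: PV = PMT * (1 - (1+r)^(-n)) / r
Discount factor: (1 + 0.0709)^(-2) = 0.871971
Bracket: 1 - 0.871971 = 0.128029
PV = $4,350.00 * 0.128029 / 0.0709 = $7,855.08

$7,855.08


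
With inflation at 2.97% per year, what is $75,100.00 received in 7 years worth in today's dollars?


Formula: Real value = nominal / (1 + inflation)^years
Price level: (1 + 0.0297)^7 = 1.227369
Real value = $75,100.00 / 1.227369 = $61,187.82

$61,187.82


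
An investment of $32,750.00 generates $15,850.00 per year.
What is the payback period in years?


Formula: Payback = investment / annual cash flow
Substituting: Payback = $32,750.00 / $15,850.00
Payback = 2.0662 years

2.0662 years


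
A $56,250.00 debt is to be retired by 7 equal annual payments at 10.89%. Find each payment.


Formula: PMT = PV * r / (1 - (1+r)^(-n))
Denominator: 1 - (1 + 0.1089)^(-7) = 0.514987
Numerator: $56,250.00 * 0.1089 = 6125.625
PMT = 6125.625 / 0.514987 = $11,894.72

$11,894.72


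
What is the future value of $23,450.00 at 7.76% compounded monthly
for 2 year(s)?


Formula: FV = P * (1 + r/m)^(m*t)
Period rate: r/m = 0.0776 / 12 = 0.006467
Total periods: m*t = 12 * 2 = 24
Growth factor: (1 + 0.006467)^24 = 1.167308
FV = $23,450.00 * 1.167308 = $27,373.38

$27,373.38


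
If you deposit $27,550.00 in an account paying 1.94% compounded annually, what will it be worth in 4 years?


Formula: FV = P * (1 + r)^n
Substituting: FV = $27,550.00 * (1 + 0.0194)^4
Growth factor: (1.0194)^4 = 1.079888
FV = $27,550.00 * 1.079888 = $29,750.90

$29,750.90


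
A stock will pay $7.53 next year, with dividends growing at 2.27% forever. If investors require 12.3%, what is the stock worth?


Formula: P = D1 / (r - g)
Spread: r - g = 0.123 - 0.0227 = 0.1003
Substituting: P = $7.53 / 0.1003
P = $75.07

$75.07


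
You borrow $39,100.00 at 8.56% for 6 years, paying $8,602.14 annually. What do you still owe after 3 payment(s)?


Formula: Balance = PV*(1+r)^k - PMT*((1+r)^k - 1)/r
Growth: (1 + 0.0856)^3 = 1.279409
Accumulated factor: ((1+r)^k - 1)/r = 3.264127
Balance = $39,100.00 * 1.279409 - $8,602.14 * 3.264127
Balance = $21,946.42

$21,946.42


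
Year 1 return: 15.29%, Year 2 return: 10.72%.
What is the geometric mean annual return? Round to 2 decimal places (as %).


Formula: Geometric mean = ((1+r1)*(1+r2))^(1/2) - 1
Product: (1 + 0.1529) * (1 + 0.1072) = 1.1529 * 1.1072 = 1.276491
Square root: 1.276491^0.5 = 1.129819
Geometric mean = 1.129819 - 1 = 0.129819
As percentage: 12.98%

12.98%


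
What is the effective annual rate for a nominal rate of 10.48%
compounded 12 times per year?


Formula: EAR = (1 + r/m)^m - 1
Period rate: r/m = 0.1048 / 12 = 0.008733
Compounding: (1 + 0.008733)^12 = 1.109983
EAR = 1.109983 - 1 = 0.109983

0.109983


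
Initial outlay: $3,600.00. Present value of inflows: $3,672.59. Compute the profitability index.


Formula: PI = PV(cash flows) / initial investment
Substituting: PI = $3,672.59 / $3,600.00
PI = 1.0202

1.0202


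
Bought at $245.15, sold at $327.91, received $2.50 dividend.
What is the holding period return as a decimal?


Formula: HPR = (P1 - P0 + D) / P0
Gain: $327.91 - $245.15 + $2.50 = $85.26
HPR = $85.26 / $245.15 = 0.3478

0.3478


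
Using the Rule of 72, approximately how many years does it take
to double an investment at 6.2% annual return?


Formula: Years ≈ 72 / r
Substituting: Years ≈ 72 / 6.2
Years ≈ 11.6

11.6 years


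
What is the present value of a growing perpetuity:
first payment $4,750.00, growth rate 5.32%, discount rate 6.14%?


Formula: PV = C / (r - g)
Spread: r - g = 0.0614 - 0.0532 = 0.0082
Substituting: PV = $4,750.00 / 0.0082
PV = $579,268.29

$579,268.29


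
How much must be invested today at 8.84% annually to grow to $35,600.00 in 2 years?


Formula: PV = FV / (1 + r)^n
Substituting: PV = $35,600.00 / (1 + 0.0884)^2
Discount factor: (1.0884)^2 = 1.184615
PV = $35,600.00 / 1.184615 = $30,051.97

$30,051.97


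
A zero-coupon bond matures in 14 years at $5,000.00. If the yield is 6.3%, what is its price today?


Formula: Price = FV / (1 + r)^n
Substituting: Price = $5,000.00 / (1 + 0.063)^14
Discount factor: (1.063)^14 = 2.352154
Price = $5,000.00 / 2.352154 = $2,125.71

$2,125.71


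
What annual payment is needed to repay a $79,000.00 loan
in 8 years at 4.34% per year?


Formula: PMT = PV * r / (1 - (1+r)^(-n))
Denominator: 1 - (1 + 0.0434)^(-8) = 0.288142
Numerator: $79,000.00 * 0.0434 = 3428.6
PMT = 3428.6 / 0.288142 = $11,898.99

$11,898.99


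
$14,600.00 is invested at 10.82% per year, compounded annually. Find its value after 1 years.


Formula: FV = P * (1 + r)^n
Substituting: FV = $14,600.00 * (1 + 0.1082)^1
Growth factor: (1.1082)^1 = 1.1082
FV = $14,600.00 * 1.1082 = $16,179.72

$16,179.72


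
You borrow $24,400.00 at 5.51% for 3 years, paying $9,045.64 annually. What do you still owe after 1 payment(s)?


Formula: Balance = PV*(1+r)^k - PMT*((1+r)^k - 1)/r
Growth: (1 + 0.0551)^1 = 1.0551
Accumulated factor: ((1+r)^k - 1)/r = 1.0
Balance = $24,400.00 * 1.0551 - $9,045.64 * 1.0
Balance = $16,698.80

$16,698.80


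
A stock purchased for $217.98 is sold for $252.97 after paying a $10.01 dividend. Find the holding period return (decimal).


Formula: HPR = (P1 - P0 + D) / P0
Gain: $252.97 - $217.98 + $10.01 = $45.00
HPR = $45.00 / $217.98 = 0.2064

0.2064


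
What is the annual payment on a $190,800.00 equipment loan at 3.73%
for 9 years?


Formula: PMT = PV * r / (1 - (1+r)^(-n))
Denominator: 1 - (1 + 0.0373)^(-9) = 0.280782
Numerator: $190,800.00 * 0.0373 = 7116.84
PMT = 7116.84 / 0.280782 = $25,346.50

$25,346.50


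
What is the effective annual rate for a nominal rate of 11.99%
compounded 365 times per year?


Formula: EAR = (1 + r/m)^m - 1
Period rate: r/m = 0.1199 / 365 = 0.000328
Compounding: (1 + 0.000328)^365 = 1.127362
EAR = 1.127362 - 1 = 0.127362

0.127362


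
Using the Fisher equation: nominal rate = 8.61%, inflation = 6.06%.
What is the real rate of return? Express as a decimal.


Formula: (1 + r_real) = (1 + r_nom) / (1 + inflation)
Substituting: (1 + r_real) = 1.0861 / 1.0606
(1 + r_real) = 1.024043
r_real = 1.024043 - 1 = 0.024043

0.024043


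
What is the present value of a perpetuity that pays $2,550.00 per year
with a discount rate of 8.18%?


Formula: PV = C / r
Substituting: PV = $2,550.00 / 0.0818
PV = $31,173.59

$31,173.59


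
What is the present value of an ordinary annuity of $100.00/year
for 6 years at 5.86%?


Formula: PV = PMT * (1 - (1+r)^(-n)) / r
Discount factor: (1 + 0.0586)^(-6) = 0.710573
Bracket: 1 - 0.710573 = 0.289427
PV = $100.00 * 0.289427 / 0.0586 = $493.90

$493.90


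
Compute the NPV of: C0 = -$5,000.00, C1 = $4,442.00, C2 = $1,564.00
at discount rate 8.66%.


Formula: NPV = C0 + C1/(1+r) + C2/(1+r)^2
Discount C1: $4,442.00 / (1 + 0.0866) = $4,087.98
Discount C2: $1,564.00 / (1 + 0.0866)^2 = $1,324.64
NPV = -$5,000.00 + $4,087.98 + $1,324.64 = $412.62

$412.62


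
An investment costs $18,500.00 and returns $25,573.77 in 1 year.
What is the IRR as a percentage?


Formula: IRR = C1/C0 - 1
Substituting: IRR = $25,573.77 / $18,500.00 - 1
Ratio: 1.382366 - 1 = 0.382366
IRR = 38.2366%

38.2366%


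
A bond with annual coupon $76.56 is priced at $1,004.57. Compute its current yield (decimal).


Formula: Current yield = annual coupon / price
Substituting: CY = $76.56 / $1,004.57
CY = 0.076212

0.076212


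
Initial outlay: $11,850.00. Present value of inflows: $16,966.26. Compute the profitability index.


Formula: PI = PV(cash flows) / initial investment
Substituting: PI = $16,966.26 / $11,850.00
PI = 1.4318

1.4318


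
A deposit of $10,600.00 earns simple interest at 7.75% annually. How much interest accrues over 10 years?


Formula: I = P * r * t
Substituting: I = $10,600.00 * 0.0775 * 10
Step: I = $10,600.00 * 0.775
I = $8,215.00

$8,215.00


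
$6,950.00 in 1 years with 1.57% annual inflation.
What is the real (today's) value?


Formula: Real value = nominal / (1 + inflation)^years
Price level: (1 + 0.0157)^1 = 1.0157
Real value = $6,950.00 / 1.0157 = $6,842.57

$6,842.57


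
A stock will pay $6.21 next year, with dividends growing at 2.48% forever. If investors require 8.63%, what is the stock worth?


Formula: P = D1 / (r - g)
Spread: r - g = 0.0863 - 0.0248 = 0.0615
Substituting: P = $6.21 / 0.0615
P = $100.98

$100.98


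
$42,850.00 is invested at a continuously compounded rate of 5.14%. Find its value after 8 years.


Formula: FV = P * e^(r*t)
Exponent: r*t = 0.0514 * 8 = 0.4112
e^(0.4112) = 1.508627
FV = $42,850.00 * 1.508627 = $64,644.67

$64,644.67


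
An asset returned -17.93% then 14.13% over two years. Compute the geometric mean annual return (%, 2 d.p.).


Formula: Geometric mean = ((1+r1)*(1+r2))^(1/2) - 1
Product: (1 + -0.1793) * (1 + 0.1413) = 0.8207 * 1.1413 = 0.936665
Square root: 0.936665^0.5 = 0.967815
Geometric mean = 0.967815 - 1 = -0.032185
As percentage: -3.22%

-3.22%


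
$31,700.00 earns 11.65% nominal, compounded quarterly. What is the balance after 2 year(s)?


Formula: FV = P * (1 + r/m)^(m*t)
Period rate: r/m = 0.1165 / 4 = 0.029125
Total periods: m*t = 4 * 2 = 8
Growth factor: (1 + 0.029125)^8 = 1.258187
FV = $31,700.00 * 1.258187 = $39,884.51

$39,884.51


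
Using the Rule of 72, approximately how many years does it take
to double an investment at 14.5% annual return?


Formula: Years ≈ 72 / r
Substituting: Years ≈ 72 / 14.5
Years ≈ 5.0

5.0 years


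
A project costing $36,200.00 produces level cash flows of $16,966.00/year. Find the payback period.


Formula: Payback = investment / annual cash flow
Substituting: Payback = $36,200.00 / $16,966.00
Payback = 2.1337 years

2.1337 years


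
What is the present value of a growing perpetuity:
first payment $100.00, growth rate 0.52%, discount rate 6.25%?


Formula: PV = C / (r - g)
Spread: r - g = 0.0625 - 0.0052 = 0.0573
Substituting: PV = $100.00 / 0.0573
PV = $1,745.20

$1,745.20


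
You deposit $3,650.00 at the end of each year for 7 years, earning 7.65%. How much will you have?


Formula: FV = PMT * ((1+r)^n - 1) / r
Growth factor: (1 + 0.0765)^7 = 1.675322
Numerator: 1.675322 - 1 = 0.675322
FV = $3,650.00 * 0.675322 / 0.0765 = $32,221.24

$32,221.24


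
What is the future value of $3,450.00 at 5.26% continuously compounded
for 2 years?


Formula: FV = P * e^(r*t)
Exponent: r*t = 0.0526 * 2 = 0.1052
e^(0.1052) = 1.110933
FV = $3,450.00 * 1.110933 = $3,832.72

$3,832.72


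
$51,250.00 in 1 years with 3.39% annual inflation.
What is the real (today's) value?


Formula: Real value = nominal / (1 + inflation)^years
Price level: (1 + 0.0339)^1 = 1.0339
Real value = $51,250.00 / 1.0339 = $49,569.59

$49,569.59


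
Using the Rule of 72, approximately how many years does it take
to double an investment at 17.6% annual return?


Formula: Years ≈ 72 / r
Substituting: Years ≈ 72 / 17.6
Years ≈ 4.1

4.1 years


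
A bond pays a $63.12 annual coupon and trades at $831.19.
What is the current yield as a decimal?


Formula: Current yield = annual coupon / price
Substituting: CY = $63.12 / $831.19
CY = 0.075939

0.075939


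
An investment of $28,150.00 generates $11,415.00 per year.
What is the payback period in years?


Formula: Payback = investment / annual cash flow
Substituting: Payback = $28,150.00 / $11,415.00
Payback = 2.4661 years

2.4661 years


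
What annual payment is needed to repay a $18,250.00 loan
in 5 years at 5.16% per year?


Formula: PMT = PV * r / (1 - (1+r)^(-n))
Denominator: 1 - (1 + 0.0516)^(-5) = 0.222416
Numerator: $18,250.00 * 0.0516 = 941.7
PMT = 941.7 / 0.222416 = $4,233.95

$4,233.95


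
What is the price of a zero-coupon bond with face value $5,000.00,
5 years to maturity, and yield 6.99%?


Formula: Price = FV / (1 + r)^n
Substituting: Price = $5,000.00 / (1 + 0.0699)^5
Discount factor: (1.0699)^5 = 1.401896
Price = $5,000.00 / 1.401896 = $3,566.60

$3,566.60


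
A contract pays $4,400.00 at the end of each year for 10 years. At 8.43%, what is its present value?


Formula: PV = PMT * (1 - (1+r)^(-n)) / r
Discount factor: (1 + 0.0843)^(-10) = 0.445149
Bracket: 1 - 0.445149 = 0.554851
PV = $4,400.00 * 0.554851 / 0.0843 = $28,960.19

$28,960.19


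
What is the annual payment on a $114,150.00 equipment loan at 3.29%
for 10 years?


Formula: PMT = PV * r / (1 - (1+r)^(-n))
Denominator: 1 - (1 + 0.0329)^(-10) = 0.276535
Numerator: $114,150.00 * 0.0329 = 3755.535
PMT = 3755.535 / 0.276535 = $13,580.66

$13,580.66


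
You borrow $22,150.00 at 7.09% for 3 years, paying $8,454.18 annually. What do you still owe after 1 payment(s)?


Formula: Balance = PV*(1+r)^k - PMT*((1+r)^k - 1)/r
Growth: (1 + 0.0709)^1 = 1.0709
Accumulated factor: ((1+r)^k - 1)/r = 1.0
Balance = $22,150.00 * 1.0709 - $8,454.18 * 1.0
Balance = $15,266.26

$15,266.26


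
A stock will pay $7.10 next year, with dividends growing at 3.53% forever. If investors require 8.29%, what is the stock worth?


Formula: P = D1 / (r - g)
Spread: r - g = 0.0829 - 0.0353 = 0.0476
Substituting: P = $7.10 / 0.0476
P = $149.16

$149.16


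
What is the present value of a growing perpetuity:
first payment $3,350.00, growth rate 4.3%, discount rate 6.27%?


Formula: PV = C / (r - g)
Spread: r - g = 0.0627 - 0.043 = 0.0197
Substituting: PV = $3,350.00 / 0.0197
PV = $170,050.76

$170,050.76


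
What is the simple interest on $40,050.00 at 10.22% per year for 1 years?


Formula: I = P * r * t
Substituting: I = $40,050.00 * 0.1022 * 1
Step: I = $40,050.00 * 0.1022
I = $4,093.11

$4,093.11


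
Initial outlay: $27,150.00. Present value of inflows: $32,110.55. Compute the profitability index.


Formula: PI = PV(cash flows) / initial investment
Substituting: PI = $32,110.55 / $27,150.00
PI = 1.1827

1.1827


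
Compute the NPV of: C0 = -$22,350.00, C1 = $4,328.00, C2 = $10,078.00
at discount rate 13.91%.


Formula: NPV = C0 + C1/(1+r) + C2/(1+r)^2
Discount C1: $4,328.00 / (1 + 0.1391) = $3,799.49
Discount C2: $10,078.00 / (1 + 0.1391)^2 = $7,766.95
NPV = -$22,350.00 + $3,799.49 + $7,766.95 = -$10,783.56

-$10,783.56


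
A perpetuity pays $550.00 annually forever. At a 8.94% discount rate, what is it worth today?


Formula: PV = C / r
Substituting: PV = $550.00 / 0.0894
PV = $6,152.13

$6,152.13


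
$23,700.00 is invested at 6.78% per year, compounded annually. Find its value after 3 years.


Formula: FV = P * (1 + r)^n
Substituting: FV = $23,700.00 * (1 + 0.0678)^3
Growth factor: (1.0678)^3 = 1.217502
FV = $23,700.00 * 1.217502 = $28,854.80

$28,854.80


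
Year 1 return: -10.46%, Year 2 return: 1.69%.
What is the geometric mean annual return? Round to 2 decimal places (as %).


Formula: Geometric mean = ((1+r1)*(1+r2))^(1/2) - 1
Product: (1 + -0.1046) * (1 + 0.0169) = 0.8954 * 1.0169 = 0.910532
Square root: 0.910532^0.5 = 0.954218
Geometric mean = 0.954218 - 1 = -0.045782
As percentage: -4.58%

-4.58%


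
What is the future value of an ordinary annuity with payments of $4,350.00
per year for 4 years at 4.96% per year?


Formula: FV = PMT * ((1+r)^n - 1) / r
Growth factor: (1 + 0.0496)^4 = 1.213655
Numerator: 1.213655 - 1 = 0.213655
FV = $4,350.00 * 0.213655 / 0.0496 = $18,737.90

$18,737.90


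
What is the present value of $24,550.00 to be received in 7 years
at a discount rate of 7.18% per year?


Formula: PV = FV / (1 + r)^n
Substituting: PV = $24,550.00 / (1 + 0.0718)^7
Discount factor: (1.0718)^7 = 1.624786
PV = $24,550.00 / 1.624786 = $15,109.68

$15,109.68


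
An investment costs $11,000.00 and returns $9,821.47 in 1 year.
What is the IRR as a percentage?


Formula: IRR = C1/C0 - 1
Substituting: IRR = $9,821.47 / $11,000.00 - 1
Ratio: 0.892861 - 1 = -0.107139
IRR = -10.7139%

-10.7139%


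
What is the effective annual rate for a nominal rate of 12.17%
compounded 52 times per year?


Formula: EAR = (1 + r/m)^m - 1
Period rate: r/m = 0.1217 / 52 = 0.00234
Compounding: (1 + 0.00234)^52 = 1.129255
EAR = 1.129255 - 1 = 0.129255

0.129255


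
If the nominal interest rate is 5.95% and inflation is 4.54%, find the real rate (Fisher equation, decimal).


Formula: (1 + r_real) = (1 + r_nom) / (1 + inflation)
Substituting: (1 + r_real) = 1.0595 / 1.0454
(1 + r_real) = 1.013488
r_real = 1.013488 - 1 = 0.013488

0.013488


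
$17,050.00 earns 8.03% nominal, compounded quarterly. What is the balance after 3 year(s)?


Formula: FV = P * (1 + r/m)^(m*t)
Period rate: r/m = 0.0803 / 4 = 0.020075
Total periods: m*t = 4 * 3 = 12
Growth factor: (1 + 0.020075)^12 = 1.269361
FV = $17,050.00 * 1.269361 = $21,642.61

$21,642.61


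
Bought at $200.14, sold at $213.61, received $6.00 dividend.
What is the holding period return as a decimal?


Formula: HPR = (P1 - P0 + D) / P0
Gain: $213.61 - $200.14 + $6.00 = $19.47
HPR = $19.47 / $200.14 = 0.0973

0.0973


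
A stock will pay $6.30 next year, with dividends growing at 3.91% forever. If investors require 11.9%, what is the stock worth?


Formula: P = D1 / (r - g)
Spread: r - g = 0.119 - 0.0391 = 0.0799
Substituting: P = $6.30 / 0.0799
P = $78.85

$78.85


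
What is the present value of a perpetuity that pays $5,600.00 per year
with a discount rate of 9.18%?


Formula: PV = C / r
Substituting: PV = $5,600.00 / 0.0918
PV = $61,002.18

$61,002.18


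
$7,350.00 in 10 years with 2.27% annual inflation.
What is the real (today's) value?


Formula: Real value = nominal / (1 + inflation)^years
Price level: (1 + 0.0227)^10 = 1.251649
Real value = $7,350.00 / 1.251649 = $5,872.25

$5,872.25


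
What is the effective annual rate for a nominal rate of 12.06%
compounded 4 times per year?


Formula: EAR = (1 + r/m)^m - 1
Period rate: r/m = 0.1206 / 4 = 0.03015
Compounding: (1 + 0.03015)^4 = 1.126165
EAR = 1.126165 - 1 = 0.126165

0.126165


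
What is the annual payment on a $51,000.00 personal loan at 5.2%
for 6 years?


Formula: PMT = PV * r / (1 - (1+r)^(-n))
Denominator: 1 - (1 + 0.052)^(-6) = 0.262256
Numerator: $51,000.00 * 0.052 = 2652.0
PMT = 2652.0 / 0.262256 = $10,112.25

$10,112.25


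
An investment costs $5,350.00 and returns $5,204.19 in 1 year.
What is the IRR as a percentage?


Formula: IRR = C1/C0 - 1
Substituting: IRR = $5,204.19 / $5,350.00 - 1
Ratio: 0.972746 - 1 = -0.027254
IRR = -2.7254%

-2.7254%


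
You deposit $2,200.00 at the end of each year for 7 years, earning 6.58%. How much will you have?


Formula: FV = PMT * ((1+r)^n - 1) / r
Growth factor: (1 + 0.0658)^7 = 1.562176
Numerator: 1.562176 - 1 = 0.562176
FV = $2,200.00 * 0.562176 / 0.0658 = $18,796.16

$18,796.16


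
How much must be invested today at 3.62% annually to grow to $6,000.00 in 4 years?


Formula: PV = FV / (1 + r)^n
Substituting: PV = $6,000.00 / (1 + 0.0362)^4
Discount factor: (1.0362)^4 = 1.152854
PV = $6,000.00 / 1.152854 = $5,204.47

$5,204.47


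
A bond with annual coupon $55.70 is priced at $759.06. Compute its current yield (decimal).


Formula: Current yield = annual coupon / price
Substituting: CY = $55.70 / $759.06
CY = 0.07338

0.07338


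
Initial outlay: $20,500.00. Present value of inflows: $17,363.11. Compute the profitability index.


Formula: PI = PV(cash flows) / initial investment
Substituting: PI = $17,363.11 / $20,500.00
PI = 0.847

0.847


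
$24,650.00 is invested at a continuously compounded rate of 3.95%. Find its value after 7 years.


Formula: FV = P * e^(r*t)
Exponent: r*t = 0.0395 * 7 = 0.2765
e^(0.2765) = 1.318507
FV = $24,650.00 * 1.318507 = $32,501.20

$32,501.20


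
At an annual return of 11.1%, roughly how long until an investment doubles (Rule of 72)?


Formula: Years ≈ 72 / r
Substituting: Years ≈ 72 / 11.1
Years ≈ 6.5

6.5 years


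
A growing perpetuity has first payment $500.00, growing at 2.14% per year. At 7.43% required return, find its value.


Formula: PV = C / (r - g)
Spread: r - g = 0.0743 - 0.0214 = 0.0529
Substituting: PV = $500.00 / 0.0529
PV = $9,451.80

$9,451.80


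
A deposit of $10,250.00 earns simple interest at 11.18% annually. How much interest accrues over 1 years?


Formula: I = P * r * t
Substituting: I = $10,250.00 * 0.1118 * 1
Step: I = $10,250.00 * 0.1118
I = $1,145.95

$1,145.95


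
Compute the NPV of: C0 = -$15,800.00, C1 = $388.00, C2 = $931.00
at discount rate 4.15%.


Formula: NPV = C0 + C1/(1+r) + C2/(1+r)^2
Discount C1: $388.00 / (1 + 0.0415) = $372.54
Discount C2: $931.00 / (1 + 0.0415)^2 = $858.28
NPV = -$15,800.00 + $372.54 + $858.28 = -$14,569.18

-$14,569.18


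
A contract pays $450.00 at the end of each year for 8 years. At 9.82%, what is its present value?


Formula: PV = PMT * (1 - (1+r)^(-n)) / r
Discount factor: (1 + 0.0982)^(-8) = 0.47266
Bracket: 1 - 0.47266 = 0.52734
PV = $450.00 * 0.52734 / 0.0982 = $2,416.53

$2,416.53


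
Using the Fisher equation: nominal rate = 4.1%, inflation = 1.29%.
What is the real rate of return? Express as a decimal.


Formula: (1 + r_real) = (1 + r_nom) / (1 + inflation)
Substituting: (1 + r_real) = 1.041 / 1.0129
(1 + r_real) = 1.027742
r_real = 1.027742 - 1 = 0.027742

0.027742


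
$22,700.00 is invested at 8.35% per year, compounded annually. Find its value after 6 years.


Formula: FV = P * (1 + r)^n
Substituting: FV = $22,700.00 * (1 + 0.0835)^6
Growth factor: (1.0835)^6 = 1.617981
FV = $22,700.00 * 1.617981 = $36,728.18

$36,728.18


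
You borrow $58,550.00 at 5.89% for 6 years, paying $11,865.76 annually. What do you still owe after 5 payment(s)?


Formula: Balance = PV*(1+r)^k - PMT*((1+r)^k - 1)/r
Growth: (1 + 0.0589)^5 = 1.331296
Accumulated factor: ((1+r)^k - 1)/r = 5.624726
Balance = $58,550.00 * 1.331296 - $11,865.76 * 5.624726
Balance = $11,205.75

$11,205.75


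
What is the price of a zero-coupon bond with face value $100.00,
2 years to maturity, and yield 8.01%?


Formula: Price = FV / (1 + r)^n
Substituting: Price = $100.00 / (1 + 0.0801)^2
Discount factor: (1.0801)^2 = 1.166616
Price = $100.00 / 1.166616 = $85.72

$85.72


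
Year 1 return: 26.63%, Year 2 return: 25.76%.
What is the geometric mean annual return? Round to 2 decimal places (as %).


Formula: Geometric mean = ((1+r1)*(1+r2))^(1/2) - 1
Product: (1 + 0.2663) * (1 + 0.2576) = 1.2663 * 1.2576 = 1.592499
Square root: 1.592499^0.5 = 1.261943
Geometric mean = 1.261943 - 1 = 0.261943
As percentage: 26.19%

26.19%


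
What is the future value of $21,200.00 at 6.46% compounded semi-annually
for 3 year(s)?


Formula: FV = P * (1 + r/m)^(m*t)
Period rate: r/m = 0.0646 / 2 = 0.0323
Total periods: m*t = 2 * 3 = 6
Growth factor: (1 + 0.0323)^6 = 1.21014
FV = $21,200.00 * 1.21014 = $25,654.96

$25,654.96


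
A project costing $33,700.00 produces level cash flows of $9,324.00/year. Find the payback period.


Formula: Payback = investment / annual cash flow
Substituting: Payback = $33,700.00 / $9,324.00
Payback = 3.6143 years

3.6143 years


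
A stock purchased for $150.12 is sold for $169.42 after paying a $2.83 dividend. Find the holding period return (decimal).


Formula: HPR = (P1 - P0 + D) / P0
Gain: $169.42 - $150.12 + $2.83 = $22.13
HPR = $22.13 / $150.12 = 0.1474

0.1474


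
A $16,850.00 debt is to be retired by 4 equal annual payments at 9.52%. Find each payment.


Formula: PMT = PV * r / (1 - (1+r)^(-n))
Denominator: 1 - (1 + 0.0952)^(-4) = 0.304934
Numerator: $16,850.00 * 0.0952 = 1604.12
PMT = 1604.12 / 0.304934 = $5,260.55

$5,260.55


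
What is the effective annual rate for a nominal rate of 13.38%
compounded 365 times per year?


Formula: EAR = (1 + r/m)^m - 1
Period rate: r/m = 0.1338 / 365 = 0.000367
Compounding: (1 + 0.000367)^365 = 1.143136
EAR = 1.143136 - 1 = 0.143136

0.143136


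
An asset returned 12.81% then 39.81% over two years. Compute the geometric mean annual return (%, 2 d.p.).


Formula: Geometric mean = ((1+r1)*(1+r2))^(1/2) - 1
Product: (1 + 0.1281) * (1 + 0.3981) = 1.1281 * 1.3981 = 1.577197
Square root: 1.577197^0.5 = 1.255865
Geometric mean = 1.255865 - 1 = 0.255865
As percentage: 25.59%

25.59%


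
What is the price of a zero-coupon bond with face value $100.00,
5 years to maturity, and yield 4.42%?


Formula: Price = FV / (1 + r)^n
Substituting: Price = $100.00 / (1 + 0.0442)^5
Discount factor: (1.0442)^5 = 1.241419
Price = $100.00 / 1.241419 = $80.55

$80.55


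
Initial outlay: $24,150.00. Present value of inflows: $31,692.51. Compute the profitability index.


Formula: PI = PV(cash flows) / initial investment
Substituting: PI = $31,692.51 / $24,150.00
PI = 1.3123

1.3123


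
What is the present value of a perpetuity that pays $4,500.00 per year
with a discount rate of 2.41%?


Formula: PV = C / r
Substituting: PV = $4,500.00 / 0.0241
PV = $186,721.99

$186,721.99


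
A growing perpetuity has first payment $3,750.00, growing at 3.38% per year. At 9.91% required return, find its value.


Formula: PV = C / (r - g)
Spread: r - g = 0.0991 - 0.0338 = 0.0653
Substituting: PV = $3,750.00 / 0.0653
PV = $57,427.26

$57,427.26


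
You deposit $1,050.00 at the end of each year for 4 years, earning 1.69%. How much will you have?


Formula: FV = PMT * ((1+r)^n - 1) / r
Growth factor: (1 + 0.0169)^4 = 1.069333
Numerator: 1.069333 - 1 = 0.069333
FV = $1,050.00 * 0.069333 / 0.0169 = $4,307.67

$4,307.67


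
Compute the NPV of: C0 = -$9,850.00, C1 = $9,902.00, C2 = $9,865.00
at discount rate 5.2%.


Formula: NPV = C0 + C1/(1+r) + C2/(1+r)^2
Discount C1: $9,902.00 / (1 + 0.052) = $9,412.55
Discount C2: $9,865.00 / (1 + 0.052)^2 = $8,913.86
NPV = -$9,850.00 + $9,412.55 + $8,913.86 = $8,476.40

$8,476.40


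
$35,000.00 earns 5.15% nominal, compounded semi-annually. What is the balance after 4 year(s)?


Formula: FV = P * (1 + r/m)^(m*t)
Period rate: r/m = 0.0515 / 2 = 0.02575
Total periods: m*t = 2 * 4 = 8
Growth factor: (1 + 0.02575)^8 = 1.225553
FV = $35,000.00 * 1.225553 = $42,894.37

$42,894.37


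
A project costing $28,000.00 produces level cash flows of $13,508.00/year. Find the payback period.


Formula: Payback = investment / annual cash flow
Substituting: Payback = $28,000.00 / $13,508.00
Payback = 2.0728 years

2.0728 years


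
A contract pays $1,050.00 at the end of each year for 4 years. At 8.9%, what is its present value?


Formula: PV = PMT * (1 - (1+r)^(-n)) / r
Discount factor: (1 + 0.089)^(-4) = 0.711031
Bracket: 1 - 0.711031 = 0.288969
PV = $1,050.00 * 0.288969 / 0.089 = $3,409.19

$3,409.19


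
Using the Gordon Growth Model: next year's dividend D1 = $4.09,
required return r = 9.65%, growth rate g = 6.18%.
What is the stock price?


Formula: P = D1 / (r - g)
Spread: r - g = 0.0965 - 0.0618 = 0.0347
Substituting: P = $4.09 / 0.0347
P = $117.87

$117.87


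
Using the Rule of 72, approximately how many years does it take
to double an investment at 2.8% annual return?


Formula: Years ≈ 72 / r
Substituting: Years ≈ 72 / 2.8
Years ≈ 25.7

25.7 years


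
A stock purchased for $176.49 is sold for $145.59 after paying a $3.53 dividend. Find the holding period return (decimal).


Formula: HPR = (P1 - P0 + D) / P0
Gain: $145.59 - $176.49 + $3.53 = -$27.37
HPR = -$27.37 / $176.49 = -0.1551

-0.1551


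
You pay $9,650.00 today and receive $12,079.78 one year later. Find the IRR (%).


Formula: IRR = C1/C0 - 1
Substituting: IRR = $12,079.78 / $9,650.00 - 1
Ratio: 1.251791 - 1 = 0.251791
IRR = 25.1791%

25.1791%


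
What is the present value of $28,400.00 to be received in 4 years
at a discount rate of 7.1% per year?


Formula: PV = FV / (1 + r)^n
Substituting: PV = $28,400.00 / (1 + 0.071)^4
Discount factor: (1.071)^4 = 1.315703
PV = $28,400.00 / 1.315703 = $21,585.42

$21,585.42


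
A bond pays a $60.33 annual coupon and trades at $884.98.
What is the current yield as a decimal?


Formula: Current yield = annual coupon / price
Substituting: CY = $60.33 / $884.98
CY = 0.068171

0.068171


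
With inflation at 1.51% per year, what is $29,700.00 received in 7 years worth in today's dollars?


Formula: Real value = nominal / (1 + inflation)^years
Price level: (1 + 0.0151)^7 = 1.110611
Real value = $29,700.00 / 1.110611 = $26,742.05

$26,742.05


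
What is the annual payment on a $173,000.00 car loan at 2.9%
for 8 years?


Formula: PMT = PV * r / (1 - (1+r)^(-n))
Denominator: 1 - (1 + 0.029)^(-8) = 0.204433
Numerator: $173,000.00 * 0.029 = 5017.0
PMT = 5017.0 / 0.204433 = $24,541.10

$24,541.10


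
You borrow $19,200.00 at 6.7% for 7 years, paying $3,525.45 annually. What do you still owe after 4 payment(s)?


Formula: Balance = PV*(1+r)^k - PMT*((1+r)^k - 1)/r
Growth: (1 + 0.067)^4 = 1.296157
Accumulated factor: ((1+r)^k - 1)/r = 4.420257
Balance = $19,200.00 * 1.296157 - $3,525.45 * 4.420257
Balance = $9,302.82

$9,302.82


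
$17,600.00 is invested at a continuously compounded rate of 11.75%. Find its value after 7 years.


Formula: FV = P * e^(r*t)
Exponent: r*t = 0.1175 * 7 = 0.8225
e^(0.8225) = 2.276183
FV = $17,600.00 * 2.276183 = $40,060.82

$40,060.82


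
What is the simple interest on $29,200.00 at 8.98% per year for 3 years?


Formula: I = P * r * t
Substituting: I = $29,200.00 * 0.0898 * 3
Step: I = $29,200.00 * 0.2694
I = $7,866.48

$7,866.48


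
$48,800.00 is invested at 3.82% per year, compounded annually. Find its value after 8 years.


Formula: FV = P * (1 + r)^n
Substituting: FV = $48,800.00 * (1 + 0.0382)^8
Growth factor: (1.0382)^8 = 1.349734
FV = $48,800.00 * 1.349734 = $65,867.02

$65,867.02


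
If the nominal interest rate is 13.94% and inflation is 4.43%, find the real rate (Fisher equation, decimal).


Formula: (1 + r_real) = (1 + r_nom) / (1 + inflation)
Substituting: (1 + r_real) = 1.1394 / 1.0443
(1 + r_real) = 1.091066
r_real = 1.091066 - 1 = 0.091066

0.091066


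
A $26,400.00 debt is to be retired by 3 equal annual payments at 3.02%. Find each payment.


Formula: PMT = PV * r / (1 - (1+r)^(-n))
Denominator: 1 - (1 + 0.0302)^(-3) = 0.085391
Numerator: $26,400.00 * 0.0302 = 797.28
PMT = 797.28 / 0.085391 = $9,336.79

$9,336.79


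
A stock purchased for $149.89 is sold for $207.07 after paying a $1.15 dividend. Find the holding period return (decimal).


Formula: HPR = (P1 - P0 + D) / P0
Gain: $207.07 - $149.89 + $1.15 = $58.33
HPR = $58.33 / $149.89 = 0.3892

0.3892


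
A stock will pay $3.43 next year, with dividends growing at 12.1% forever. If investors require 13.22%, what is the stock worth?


Formula: P = D1 / (r - g)
Spread: r - g = 0.1322 - 0.121 = 0.0112
Substituting: P = $3.43 / 0.0112
P = $306.25

$306.25


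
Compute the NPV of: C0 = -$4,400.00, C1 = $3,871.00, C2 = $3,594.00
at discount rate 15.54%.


Formula: NPV = C0 + C1/(1+r) + C2/(1+r)^2
Discount C1: $3,871.00 / (1 + 0.1554) = $3,350.35
Discount C2: $3,594.00 / (1 + 0.1554)^2 = $2,692.24
NPV = -$4,400.00 + $3,350.35 + $2,692.24 = $1,642.59

$1,642.59


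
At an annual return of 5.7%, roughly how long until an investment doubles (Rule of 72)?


Formula: Years ≈ 72 / r
Substituting: Years ≈ 72 / 5.7
Years ≈ 12.6

12.6 years


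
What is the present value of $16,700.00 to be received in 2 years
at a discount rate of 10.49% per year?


Formula: PV = FV / (1 + r)^n
Substituting: PV = $16,700.00 / (1 + 0.1049)^2
Discount factor: (1.1049)^2 = 1.220804
PV = $16,700.00 / 1.220804 = $13,679.51

$13,679.51


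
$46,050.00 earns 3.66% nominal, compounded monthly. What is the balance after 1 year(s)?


Formula: FV = P * (1 + r/m)^(m*t)
Period rate: r/m = 0.0366 / 12 = 0.00305
Total periods: m*t = 12 * 1 = 12
Growth factor: (1 + 0.00305)^12 = 1.03722
FV = $46,050.00 * 1.03722 = $47,763.99

$47,763.99
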